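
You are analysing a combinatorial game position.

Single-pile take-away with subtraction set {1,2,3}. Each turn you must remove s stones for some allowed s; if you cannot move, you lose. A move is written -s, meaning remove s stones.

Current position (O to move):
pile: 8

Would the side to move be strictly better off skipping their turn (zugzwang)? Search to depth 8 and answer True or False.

zugzwang(8, O) = True

[8] O move#1: -1:-1/7*, -2:-1/6, -3:-1/5
[7] X move#2: -1:-1/6, -2:-1/5, -3:+1/4*
[4] O move#3: -1:-1/3*, -2:-1/2, -3:-1/1
[3] X move#4: -1:-1/2, -2:-1/1, -3:+1/0*
[0] end (terminal -1, O#5); searched 8 to 8
pass branch (X moves first from the same position):
  | [8] X move#1: -1:-1/7*, -2:-1/6, -3:-1/5
  | [7] O move#2: -1:-1/6, -2:-1/5, -3:+1/4*
  | [4] X move#3: -1:-1/3*, -2:-1/2, -3:-1/1
  | [3] O move#4: -1:-1/2, -2:-1/1, -3:+1/0*
  | [0] end (terminal -1, X#5); searched 8 to 8
O moving scores -1; O passing scores +1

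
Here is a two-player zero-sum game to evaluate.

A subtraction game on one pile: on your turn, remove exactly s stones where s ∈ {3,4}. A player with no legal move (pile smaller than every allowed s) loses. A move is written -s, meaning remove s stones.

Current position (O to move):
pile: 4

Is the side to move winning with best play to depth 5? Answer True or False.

O winning at [4]: True

p1 O@[4]: -3[1]+1* -4[0]+1
p2 X@[1] terminal -1; root [4] d5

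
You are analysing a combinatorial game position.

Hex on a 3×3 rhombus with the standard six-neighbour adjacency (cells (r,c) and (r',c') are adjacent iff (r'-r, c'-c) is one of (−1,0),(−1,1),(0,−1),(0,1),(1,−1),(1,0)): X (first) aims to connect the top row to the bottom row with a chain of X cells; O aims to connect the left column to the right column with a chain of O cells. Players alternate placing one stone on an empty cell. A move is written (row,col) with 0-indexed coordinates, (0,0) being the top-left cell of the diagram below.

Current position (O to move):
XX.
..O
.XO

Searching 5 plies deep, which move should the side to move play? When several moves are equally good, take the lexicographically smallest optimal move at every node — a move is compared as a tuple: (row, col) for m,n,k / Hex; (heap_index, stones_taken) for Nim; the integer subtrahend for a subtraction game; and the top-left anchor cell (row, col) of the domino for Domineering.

p1 O@[XX./..O/.XO]: (0,2)[XXO/..O/.XO]-1 (1,0)[XX./O.O/.XO]-1 (1,1)[XX./.OO/.XO]+1* (2,0)[XX./..O/OXO]-1
p2 X@[XX./.OO/.XO]: (0,2)[XXX/.OO/.XO]-1* (1,0)[XX./XOO/.XO]-1 (2,0)[XX./.OO/XXO]-1
p3 O@[XXX/.OO/.XO]: (1,0)[XXX/OOO/.XO]+1* (2,0)[XXX/.OO/OXO]+1
p4 X@[XXX/OOO/.XO] terminal -1; root [XX./..O/.XO] d5

O's best at [XX./..O/.XO]: (1,1)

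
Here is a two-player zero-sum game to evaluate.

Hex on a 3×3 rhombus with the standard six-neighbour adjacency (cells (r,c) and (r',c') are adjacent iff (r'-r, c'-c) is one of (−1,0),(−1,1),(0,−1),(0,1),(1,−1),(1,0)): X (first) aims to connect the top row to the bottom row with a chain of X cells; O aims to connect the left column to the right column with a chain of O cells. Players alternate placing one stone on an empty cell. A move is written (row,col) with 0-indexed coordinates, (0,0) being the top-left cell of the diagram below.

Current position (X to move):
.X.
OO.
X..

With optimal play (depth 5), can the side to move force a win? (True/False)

ply 1, X at .X./OO./X.. | (0,0)=-1→XX./OO./X..*; (0,2)=-1→.XX/OO./X..; (1,2)=-1→.X./OOX/X..; (2,1)=-1→.X./OO./XX.; (2,2)=-1→.X./OO./X.X
ply 2, O at XX./OO./X.. | (0,2)=+1→XXO/OO./X..*; (1,2)=+1→XX./OOO/X..; (2,1)=+1→XX./OO./XO.; (2,2)=+1→XX./OO./X.O
ply 3: XXO/OO./X.. is terminal -1 (X); from .X./OO./X.. depth 5

X winning at [.X./OO./X..]: False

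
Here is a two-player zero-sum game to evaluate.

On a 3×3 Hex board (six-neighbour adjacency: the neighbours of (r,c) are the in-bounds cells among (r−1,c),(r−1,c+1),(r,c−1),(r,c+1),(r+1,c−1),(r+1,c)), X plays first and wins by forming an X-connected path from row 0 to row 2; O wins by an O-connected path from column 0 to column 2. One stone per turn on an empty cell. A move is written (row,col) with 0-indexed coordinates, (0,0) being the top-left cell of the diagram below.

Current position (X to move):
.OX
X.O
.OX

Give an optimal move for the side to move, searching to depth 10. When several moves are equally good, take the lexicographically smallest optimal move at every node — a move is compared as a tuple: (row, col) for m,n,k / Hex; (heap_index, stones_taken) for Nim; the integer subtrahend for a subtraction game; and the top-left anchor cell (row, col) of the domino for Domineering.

p1 X@[.OX/X.O/.OX]: (0,0)[XOX/X.O/.OX]-1 (1,1)[.OX/XXO/.OX]-1 (2,0)[.OX/X.O/XOX]+1*
p2 O@[.OX/X.O/XOX]: (0,0)[OOX/X.O/XOX]-1* (1,1)[.OX/XOO/XOX]-1
p3 X@[OOX/X.O/XOX]: (1,1)[OOX/XXO/XOX]+1*
p4 O@[OOX/XXO/XOX] terminal -1; root [.OX/X.O/.OX] d10

X's best at [.OX/X.O/.OX]: (2,0)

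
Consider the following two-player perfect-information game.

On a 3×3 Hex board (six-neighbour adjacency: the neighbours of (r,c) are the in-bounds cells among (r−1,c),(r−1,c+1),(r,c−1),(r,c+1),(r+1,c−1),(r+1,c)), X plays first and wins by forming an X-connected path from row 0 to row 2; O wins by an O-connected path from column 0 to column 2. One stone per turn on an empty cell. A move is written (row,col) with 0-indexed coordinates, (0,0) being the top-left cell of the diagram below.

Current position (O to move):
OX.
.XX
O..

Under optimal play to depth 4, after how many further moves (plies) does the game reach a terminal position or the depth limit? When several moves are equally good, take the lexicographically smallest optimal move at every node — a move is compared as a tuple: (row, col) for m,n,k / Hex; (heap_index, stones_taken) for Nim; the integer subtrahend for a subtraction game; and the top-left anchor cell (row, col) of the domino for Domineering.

p1 O@[OX./.XX/O..]: (0,2)[OXO/.XX/O..]-1* (1,0)[OX./OXX/O..]-1 (2,1)[OX./.XX/OO.]-1 (2,2)[OX./.XX/O.O]-1
p2 X@[OXO/.XX/O..]: (1,0)[OXO/XXX/O..]+1* (2,1)[OXO/.XX/OX.]+1 (2,2)[OXO/.XX/O.X]+1
p3 O@[OXO/XXX/O..]: (2,1)[OXO/XXX/OO.]-1* (2,2)[OXO/XXX/O.O]-1
p4 X@[OXO/XXX/OO.]: (2,2)[OXO/XXX/OOX]+1*
p5 O@[OXO/XXX/OOX] terminal -1; root [OX./.XX/O..] d4

PV length from [OX./.XX/O..]: 4 plies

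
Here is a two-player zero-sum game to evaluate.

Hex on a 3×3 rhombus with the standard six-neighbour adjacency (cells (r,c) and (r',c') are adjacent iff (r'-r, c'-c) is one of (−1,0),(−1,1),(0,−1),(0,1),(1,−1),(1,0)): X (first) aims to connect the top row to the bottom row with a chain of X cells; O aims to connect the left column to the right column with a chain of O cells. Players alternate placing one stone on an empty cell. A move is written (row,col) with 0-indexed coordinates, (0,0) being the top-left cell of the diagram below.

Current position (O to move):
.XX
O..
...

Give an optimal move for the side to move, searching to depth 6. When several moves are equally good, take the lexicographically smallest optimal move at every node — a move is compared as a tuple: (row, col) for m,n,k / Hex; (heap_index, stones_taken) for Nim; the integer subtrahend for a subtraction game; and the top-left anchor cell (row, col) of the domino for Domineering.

O's best at [.XX/O../...]: (2,1)

[.XX/O../...] O move#1: (0,0):-1/OXX/O../..., (1,1):-1/.XX/OO./..., (1,2):-1/.XX/O.O/..., (2,0):-1/.XX/O../O.., (2,1):+1/.XX/O../.O.*, (2,2):-1/.XX/O../..O
[.XX/O../.O.] X move#2: (0,0):-1/XXX/O../.O.*, (1,1):-1/.XX/OX./.O., (1,2):-1/.XX/O.X/.O., (2,0):-1/.XX/O../XO., (2,2):-1/.XX/O../.OX
[XXX/O../.O.] O move#3: (1,1):+1/XXX/OO./.O.*, (1,2):+1/XXX/O.O/.O., (2,0):+1/XXX/O../OO., (2,2):+1/XXX/O../.OO
[XXX/OO./.O.] X move#4: (1,2):-1/XXX/OOX/.O.*, (2,0):-1/XXX/OO./XO., (2,2):-1/XXX/OO./.OX
[XXX/OOX/.O.] O move#5: (2,0):-1/XXX/OOX/OO., (2,2):+1/XXX/OOX/.OO*
[XXX/OOX/.OO] end (terminal -1, X#6); searched .XX/O../... to 6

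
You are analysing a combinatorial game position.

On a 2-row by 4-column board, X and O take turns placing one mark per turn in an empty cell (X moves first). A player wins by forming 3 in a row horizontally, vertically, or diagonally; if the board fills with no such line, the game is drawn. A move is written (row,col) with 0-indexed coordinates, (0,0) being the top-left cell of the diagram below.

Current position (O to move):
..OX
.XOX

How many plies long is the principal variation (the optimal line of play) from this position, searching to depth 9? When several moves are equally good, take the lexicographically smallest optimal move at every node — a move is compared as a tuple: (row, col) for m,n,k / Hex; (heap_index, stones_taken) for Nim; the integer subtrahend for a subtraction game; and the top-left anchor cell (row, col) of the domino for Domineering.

p1 O@[..OX/.XOX]: (0,0)[O.OX/.XOX]+0* (0,1)[.OOX/.XOX]+0 (1,0)[..OX/OXOX]+0
p2 X@[O.OX/.XOX]: (0,1)[OXOX/.XOX]+0* (1,0)[O.OX/XXOX]-1
p3 O@[OXOX/.XOX]: (1,0)[OXOX/OXOX]+0*
p4 X@[OXOX/OXOX] terminal +0; root [..OX/.XOX] d9

PV length from [..OX/.XOX]: 3 plies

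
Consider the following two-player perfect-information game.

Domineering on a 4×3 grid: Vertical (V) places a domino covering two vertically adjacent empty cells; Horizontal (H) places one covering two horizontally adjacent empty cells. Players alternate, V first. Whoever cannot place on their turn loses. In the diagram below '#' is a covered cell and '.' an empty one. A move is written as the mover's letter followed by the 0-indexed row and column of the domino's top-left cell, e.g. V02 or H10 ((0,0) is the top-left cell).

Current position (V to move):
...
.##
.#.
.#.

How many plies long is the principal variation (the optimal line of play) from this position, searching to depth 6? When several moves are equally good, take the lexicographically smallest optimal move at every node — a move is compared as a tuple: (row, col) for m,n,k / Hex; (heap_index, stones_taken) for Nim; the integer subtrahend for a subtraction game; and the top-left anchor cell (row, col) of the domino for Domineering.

PV length from [.../.##/.#./.#.]: 3 plies

ply 1, V at .../.##/.#./.#. | V00=+1→#../###/.#./.#.*; V10=+1→.../###/##./.#.; V20=+1→.../.##/##./##.; V22=+1→.../.##/.##/.##
ply 2, H at #../###/.#./.#. | H01=-1→###/###/.#./.#.*
ply 3, V at ###/###/.#./.#. | V20=+1→###/###/##./##.*; V22=+1→###/###/.##/.##
ply 4: ###/###/##./##. is terminal -1 (H); from .../.##/.#./.#. depth 6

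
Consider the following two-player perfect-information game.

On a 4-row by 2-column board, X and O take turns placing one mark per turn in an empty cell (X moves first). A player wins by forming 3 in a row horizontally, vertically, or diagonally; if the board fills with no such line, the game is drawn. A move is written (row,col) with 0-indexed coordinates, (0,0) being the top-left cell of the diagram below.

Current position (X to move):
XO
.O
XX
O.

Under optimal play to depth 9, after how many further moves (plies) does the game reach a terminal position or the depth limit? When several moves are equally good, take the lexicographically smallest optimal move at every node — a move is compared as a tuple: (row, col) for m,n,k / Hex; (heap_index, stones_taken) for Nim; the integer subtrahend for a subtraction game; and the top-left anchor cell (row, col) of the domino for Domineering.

[XO/.O/XX/O.] X move#1: (1,0):+1/XO/XO/XX/O.*, (3,1):+0/XO/.O/XX/OX
[XO/XO/XX/O.] end (terminal -1, O#2); searched XO/.O/XX/O. to 9

PV length from [XO/.O/XX/O.]: 1 ply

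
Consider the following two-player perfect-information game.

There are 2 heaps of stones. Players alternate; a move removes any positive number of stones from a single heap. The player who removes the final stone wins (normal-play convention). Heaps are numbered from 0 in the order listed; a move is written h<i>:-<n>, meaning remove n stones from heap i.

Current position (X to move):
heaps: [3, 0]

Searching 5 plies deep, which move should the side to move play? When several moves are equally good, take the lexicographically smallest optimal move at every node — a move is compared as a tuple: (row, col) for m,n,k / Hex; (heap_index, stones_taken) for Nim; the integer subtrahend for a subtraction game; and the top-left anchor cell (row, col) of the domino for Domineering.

ply 1, X at (3,0) | h0:-1=-1→(2,0); h0:-2=-1→(1,0); h0:-3=+1→(0,0)*
ply 2: (0,0) is terminal -1 (O); from (3,0) depth 5

X's best at [(3,0)]: h0:-3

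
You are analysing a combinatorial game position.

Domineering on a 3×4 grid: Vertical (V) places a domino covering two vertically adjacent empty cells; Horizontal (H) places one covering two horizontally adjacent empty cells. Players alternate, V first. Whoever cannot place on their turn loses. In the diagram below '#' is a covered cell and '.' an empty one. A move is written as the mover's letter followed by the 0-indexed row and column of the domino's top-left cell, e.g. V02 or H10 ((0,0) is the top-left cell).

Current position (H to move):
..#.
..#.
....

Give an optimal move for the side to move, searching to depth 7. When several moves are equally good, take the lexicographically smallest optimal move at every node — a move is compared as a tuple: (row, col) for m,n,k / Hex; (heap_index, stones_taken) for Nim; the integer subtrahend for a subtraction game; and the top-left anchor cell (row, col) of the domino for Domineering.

[..#./..#./....] H move#1: H00:-1/###./..#./...., H10:+1/..#./###./....*, H20:-1/..#./..#./##.., H21:-1/..#./..#./.##., H22:-1/..#./..#./..##
[..#./###./....] V move#2: V03:-1/..##/####/....*, V13:-1/..#./####/...#
[..##/####/....] H move#3: H00:+1/####/####/....*, H20:+1/..##/####/##.., H21:+1/..##/####/.##., H22:+1/..##/####/..##
[####/####/....] end (terminal -1, V#4); searched ..#./..#./.... to 7

H's best at [..#./..#./....]: H10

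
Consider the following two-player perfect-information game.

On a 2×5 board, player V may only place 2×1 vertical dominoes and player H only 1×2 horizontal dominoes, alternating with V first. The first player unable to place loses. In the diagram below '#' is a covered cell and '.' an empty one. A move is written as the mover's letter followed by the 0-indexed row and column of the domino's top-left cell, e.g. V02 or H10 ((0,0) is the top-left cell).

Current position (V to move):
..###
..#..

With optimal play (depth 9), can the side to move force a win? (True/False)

[..###/..#..] V move#1: V00:+1/#.###/#.#..*, V01:+1/.####/.##..
[#.###/#.#..] H move#2: H13:-1/#.###/#.###*
[#.###/#.###] V move#3: V01:+1/#####/#####*
[#####/#####] end (terminal -1, H#4); searched ..###/..#.. to 9

V winning at [..###/..#..]: True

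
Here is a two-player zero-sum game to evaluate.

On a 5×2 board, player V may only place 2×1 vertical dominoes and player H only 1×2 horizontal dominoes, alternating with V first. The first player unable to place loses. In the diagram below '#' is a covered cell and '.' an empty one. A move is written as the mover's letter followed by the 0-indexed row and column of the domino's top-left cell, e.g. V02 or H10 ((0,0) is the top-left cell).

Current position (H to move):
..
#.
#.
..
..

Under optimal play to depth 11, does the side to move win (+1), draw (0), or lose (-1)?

p1 H@[../#./#./../..]: H00[##/#./#./../..]-1 H30[../#./#./##/..]+1* H40[../#./#./../##]+1
p2 V@[../#./#./##/..]: V01[.#/##/#./##/..]-1* V11[../##/##/##/..]-1
p3 H@[.#/##/#./##/..]: H40[.#/##/#./##/##]+1*
p4 V@[.#/##/#./##/##] terminal -1; root [../#./#./../..] d11

value(../#./#./../.., H) = +1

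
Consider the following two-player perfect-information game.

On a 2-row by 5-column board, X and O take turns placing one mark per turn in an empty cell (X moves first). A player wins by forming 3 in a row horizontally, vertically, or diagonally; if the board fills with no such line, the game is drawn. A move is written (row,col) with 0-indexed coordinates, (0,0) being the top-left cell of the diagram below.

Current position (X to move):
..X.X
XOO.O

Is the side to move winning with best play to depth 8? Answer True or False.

X winning at [..X.X/XOO.O]: True

ply 1, X at ..X.X/XOO.O | (0,0)=-1→X.X.X/XOO.O; (0,1)=-1→.XX.X/XOO.O; (0,3)=+1→..XXX/XOO.O*; (1,3)=+0→..X.X/XOOXO
ply 2: ..XXX/XOO.O is terminal -1 (O); from ..X.X/XOO.O depth 8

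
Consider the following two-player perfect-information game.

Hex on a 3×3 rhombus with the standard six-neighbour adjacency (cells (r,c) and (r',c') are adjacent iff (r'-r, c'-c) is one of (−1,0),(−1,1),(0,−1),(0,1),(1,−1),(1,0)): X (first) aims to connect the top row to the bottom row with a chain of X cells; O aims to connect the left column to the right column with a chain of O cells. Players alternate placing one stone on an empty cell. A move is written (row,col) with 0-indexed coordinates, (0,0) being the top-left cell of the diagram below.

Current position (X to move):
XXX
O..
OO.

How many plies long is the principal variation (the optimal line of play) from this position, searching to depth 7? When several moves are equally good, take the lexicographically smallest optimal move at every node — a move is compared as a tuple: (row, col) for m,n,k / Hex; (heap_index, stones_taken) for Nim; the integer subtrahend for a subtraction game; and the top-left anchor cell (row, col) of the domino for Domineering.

[XXX/O../OO.] X move#1: (1,1):-1/XXX/OX./OO.*, (1,2):-1/XXX/O.X/OO., (2,2):-1/XXX/O../OOX
[XXX/OX./OO.] O move#2: (1,2):+1/XXX/OXO/OO.*, (2,2):+1/XXX/OX./OOO
[XXX/OXO/OO.] end (terminal -1, X#3); searched XXX/O../OO. to 7

PV length from [XXX/O../OO.]: 2 plies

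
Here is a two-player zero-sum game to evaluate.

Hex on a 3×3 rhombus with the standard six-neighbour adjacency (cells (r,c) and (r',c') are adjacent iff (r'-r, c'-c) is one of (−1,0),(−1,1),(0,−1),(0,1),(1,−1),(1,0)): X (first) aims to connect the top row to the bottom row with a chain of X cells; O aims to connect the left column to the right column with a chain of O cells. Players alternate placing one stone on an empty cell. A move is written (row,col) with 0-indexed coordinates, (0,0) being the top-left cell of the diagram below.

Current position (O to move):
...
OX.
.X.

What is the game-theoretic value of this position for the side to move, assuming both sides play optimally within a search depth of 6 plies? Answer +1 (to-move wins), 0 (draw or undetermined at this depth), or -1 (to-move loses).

value(.../OX./.X., O) = -1

[.../OX./.X.] O move#1: (0,0):-1/O../OX./.X.*, (0,1):-1/.O./OX./.X., (0,2):-1/..O/OX./.X., (1,2):-1/.../OXO/.X., (2,0):-1/.../OX./OX., (2,2):-1/.../OX./.XO
[O../OX./.X.] X move#2: (0,1):+1/OX./OX./.X.*, (0,2):+1/O.X/OX./.X., (1,2):+1/O../OXX/.X., (2,0):+1/O../OX./XX., (2,2):+1/O../OX./.XX
[OX./OX./.X.] end (terminal -1, O#3); searched .../OX./.X. to 6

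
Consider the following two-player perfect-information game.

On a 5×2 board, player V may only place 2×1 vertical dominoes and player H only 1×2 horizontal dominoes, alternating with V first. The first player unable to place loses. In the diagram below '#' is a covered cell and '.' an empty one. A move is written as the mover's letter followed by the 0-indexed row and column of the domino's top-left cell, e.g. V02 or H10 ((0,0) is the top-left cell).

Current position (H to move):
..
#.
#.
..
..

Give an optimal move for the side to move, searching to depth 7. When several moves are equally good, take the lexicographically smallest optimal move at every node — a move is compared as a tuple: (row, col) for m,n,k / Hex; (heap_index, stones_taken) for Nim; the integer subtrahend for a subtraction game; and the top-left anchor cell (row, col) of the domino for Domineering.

ply 1, H at ../#./#./../.. | H00=-1→##/#./#./../..; H30=+1→../#./#./##/..*; H40=+1→../#./#./../##
ply 2, V at ../#./#./##/.. | V01=-1→.#/##/#./##/..*; V11=-1→../##/##/##/..
ply 3, H at .#/##/#./##/.. | H40=+1→.#/##/#./##/##*
ply 4: .#/##/#./##/## is terminal -1 (V); from ../#./#./../.. depth 7

H's best at [../#./#./../..]: H30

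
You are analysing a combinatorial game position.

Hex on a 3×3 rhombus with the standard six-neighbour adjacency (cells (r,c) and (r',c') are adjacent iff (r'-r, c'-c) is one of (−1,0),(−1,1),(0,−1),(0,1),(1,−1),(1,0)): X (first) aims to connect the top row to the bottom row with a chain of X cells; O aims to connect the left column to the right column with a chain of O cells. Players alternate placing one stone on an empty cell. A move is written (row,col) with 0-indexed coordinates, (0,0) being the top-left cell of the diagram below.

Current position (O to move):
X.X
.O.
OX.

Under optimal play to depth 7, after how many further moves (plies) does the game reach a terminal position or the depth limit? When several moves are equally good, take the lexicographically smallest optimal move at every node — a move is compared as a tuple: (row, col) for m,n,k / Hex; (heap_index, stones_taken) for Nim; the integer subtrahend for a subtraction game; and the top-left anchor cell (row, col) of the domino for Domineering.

ply 1, O at X.X/.O./OX. | (0,1)=-1→XOX/.O./OX.; (1,0)=-1→X.X/OO./OX.; (1,2)=+1→X.X/.OO/OX.*; (2,2)=-1→X.X/.O./OXO
ply 2: X.X/.OO/OX. is terminal -1 (X); from X.X/.O./OX. depth 7

PV length from [X.X/.O./OX.]: 1 ply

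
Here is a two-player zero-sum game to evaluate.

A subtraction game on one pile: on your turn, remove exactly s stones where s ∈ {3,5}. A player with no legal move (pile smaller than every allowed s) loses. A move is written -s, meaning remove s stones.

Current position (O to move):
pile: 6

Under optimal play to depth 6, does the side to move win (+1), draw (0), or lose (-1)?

value(6, O) = +1

[6] O move#1: -3:-1/3, -5:+1/1*
[1] end (terminal -1, X#2); searched 6 to 6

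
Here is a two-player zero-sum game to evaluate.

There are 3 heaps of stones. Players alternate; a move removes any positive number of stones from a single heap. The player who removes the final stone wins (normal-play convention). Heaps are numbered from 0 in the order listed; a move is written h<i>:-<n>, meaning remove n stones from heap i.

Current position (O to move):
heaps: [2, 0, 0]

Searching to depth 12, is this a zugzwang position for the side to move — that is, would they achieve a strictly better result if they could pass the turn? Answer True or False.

p1 O@[(2,0,0)]: h0:-1[(1,0,0)]-1 h0:-2[(0,0,0)]+1*
p2 X@[(0,0,0)] terminal -1; root [(2,0,0)] d12
if O skipped the turn, X would face:
~ p1 X@[(2,0,0)]: h0:-1[(1,0,0)]-1 h0:-2[(0,0,0)]+1*
~ p2 O@[(0,0,0)] terminal -1; root [(2,0,0)] d12
compare (O): move=+1 vs pass=-1

zugzwang((2,0,0), O) = False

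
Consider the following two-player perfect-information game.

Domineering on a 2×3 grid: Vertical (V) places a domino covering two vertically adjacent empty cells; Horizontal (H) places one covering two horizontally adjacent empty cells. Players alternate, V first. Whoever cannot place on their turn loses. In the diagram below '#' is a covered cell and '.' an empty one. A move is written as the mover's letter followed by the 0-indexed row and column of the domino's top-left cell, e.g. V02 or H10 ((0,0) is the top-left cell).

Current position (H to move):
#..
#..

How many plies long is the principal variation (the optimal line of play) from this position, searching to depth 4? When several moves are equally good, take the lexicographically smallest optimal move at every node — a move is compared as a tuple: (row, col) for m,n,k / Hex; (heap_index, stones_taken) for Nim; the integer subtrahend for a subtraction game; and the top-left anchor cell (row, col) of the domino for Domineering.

p1 H@[#../#..]: H01[###/#..]+1* H11[#../###]+1
p2 V@[###/#..] terminal -1; root [#../#..] d4

PV length from [#../#..]: 1 ply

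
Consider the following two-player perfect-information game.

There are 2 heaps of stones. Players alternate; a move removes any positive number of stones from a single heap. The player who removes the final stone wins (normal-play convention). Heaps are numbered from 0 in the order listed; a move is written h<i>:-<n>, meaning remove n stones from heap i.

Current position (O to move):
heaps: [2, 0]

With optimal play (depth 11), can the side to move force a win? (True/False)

p1 O@[(2,0)]: h0:-1[(1,0)]-1 h0:-2[(0,0)]+1*
p2 X@[(0,0)] terminal -1; root [(2,0)] d11

O winning at [(2,0)]: True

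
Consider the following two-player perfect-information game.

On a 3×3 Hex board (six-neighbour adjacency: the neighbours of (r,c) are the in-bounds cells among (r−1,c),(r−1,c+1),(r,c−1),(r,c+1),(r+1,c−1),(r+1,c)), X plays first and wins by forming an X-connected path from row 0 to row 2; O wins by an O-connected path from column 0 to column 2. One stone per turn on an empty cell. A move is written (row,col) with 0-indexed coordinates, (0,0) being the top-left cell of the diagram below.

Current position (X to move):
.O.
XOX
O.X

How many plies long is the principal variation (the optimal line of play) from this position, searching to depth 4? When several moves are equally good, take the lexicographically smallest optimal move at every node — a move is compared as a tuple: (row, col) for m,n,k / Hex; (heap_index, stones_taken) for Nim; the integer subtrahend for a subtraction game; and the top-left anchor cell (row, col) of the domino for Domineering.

PV length from [.O./XOX/O.X]: 1 ply

ply 1, X at .O./XOX/O.X | (0,0)=-1→XO./XOX/O.X; (0,2)=+1→.OX/XOX/O.X*; (2,1)=-1→.O./XOX/OXX
ply 2: .OX/XOX/O.X is terminal -1 (O); from .O./XOX/O.X depth 4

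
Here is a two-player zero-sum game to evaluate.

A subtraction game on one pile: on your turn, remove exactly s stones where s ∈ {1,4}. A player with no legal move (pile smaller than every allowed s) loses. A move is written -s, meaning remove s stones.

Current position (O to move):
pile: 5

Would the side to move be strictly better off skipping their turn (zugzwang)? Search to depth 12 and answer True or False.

zugzwang(5, O) = True

[5] O move#1: -1:-1/4*, -4:-1/1
[4] X move#2: -1:-1/3, -4:+1/0*
[0] end (terminal -1, O#3); searched 5 to 12
pass branch (X moves first from the same position):
  | [5] X move#1: -1:-1/4*, -4:-1/1
  | [4] O move#2: -1:-1/3, -4:+1/0*
  | [0] end (terminal -1, X#3); searched 5 to 12
O moving scores -1; O passing scores +1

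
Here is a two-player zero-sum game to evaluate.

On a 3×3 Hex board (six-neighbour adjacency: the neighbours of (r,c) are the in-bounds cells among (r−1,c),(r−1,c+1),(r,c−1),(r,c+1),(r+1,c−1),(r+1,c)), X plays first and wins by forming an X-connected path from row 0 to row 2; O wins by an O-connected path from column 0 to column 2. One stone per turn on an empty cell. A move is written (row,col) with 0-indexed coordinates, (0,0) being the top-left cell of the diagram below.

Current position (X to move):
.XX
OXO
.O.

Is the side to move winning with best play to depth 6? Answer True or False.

p1 X@[.XX/OXO/.O.]: (0,0)[XXX/OXO/.O.]-1 (2,0)[.XX/OXO/XO.]+1* (2,2)[.XX/OXO/.OX]-1
p2 O@[.XX/OXO/XO.] terminal -1; root [.XX/OXO/.O.] d6

X winning at [.XX/OXO/.O.]: True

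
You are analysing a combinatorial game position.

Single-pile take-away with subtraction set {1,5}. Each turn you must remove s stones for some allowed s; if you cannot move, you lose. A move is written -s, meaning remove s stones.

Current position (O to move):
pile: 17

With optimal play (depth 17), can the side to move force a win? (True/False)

O winning at [17]: True

ply 1, O at 17 | -1=+1→16*; -5=+1→12
ply 2, X at 16 | -1=-1→15*; -5=-1→11
ply 3, O at 15 | -1=+1→14*; -5=+1→10
ply 4, X at 14 | -1=-1→13*; -5=-1→9
ply 5, O at 13 | -1=+1→12*; -5=+1→8
ply 6, X at 12 | -1=-1→11*; -5=-1→7
ply 7, O at 11 | -1=+1→10*; -5=+1→6
ply 8, X at 10 | -1=-1→9*; -5=-1→5
ply 9, O at 9 | -1=+1→8*; -5=+1→4
ply 10, X at 8 | -1=-1→7*; -5=-1→3
ply 11, O at 7 | -1=+1→6*; -5=+1→2
ply 12, X at 6 | -1=-1→5*; -5=-1→1
ply 13, O at 5 | -1=+1→4*; -5=+1→0
ply 14, X at 4 | -1=-1→3*
ply 15, O at 3 | -1=+1→2*
ply 16, X at 2 | -1=-1→1*
ply 17, O at 1 | -1=+1→0*
ply 18: 0 is terminal -1 (X); from 17 depth 17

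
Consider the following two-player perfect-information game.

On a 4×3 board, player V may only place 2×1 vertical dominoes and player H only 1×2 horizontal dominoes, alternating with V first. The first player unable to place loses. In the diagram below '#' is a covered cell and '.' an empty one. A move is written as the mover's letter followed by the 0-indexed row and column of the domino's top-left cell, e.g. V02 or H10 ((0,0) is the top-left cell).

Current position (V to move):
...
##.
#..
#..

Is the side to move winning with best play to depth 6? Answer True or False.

[.../##./#../#..] V move#1: V02:-1/..#/###/#../#.., V12:-1/.../###/#.#/#.., V21:+1/.../##./##./##.*, V22:+1/.../##./#.#/#.#
[.../##./##./##.] H move#2: H00:-1/##./##./##./##.*, H01:-1/.##/##./##./##.
[##./##./##./##.] V move#3: V02:+1/###/###/##./##.*, V12:+1/##./###/###/##., V22:+1/##./##./###/###
[###/###/##./##.] end (terminal -1, H#4); searched .../##./#../#.. to 6

V winning at [.../##./#../#..]: True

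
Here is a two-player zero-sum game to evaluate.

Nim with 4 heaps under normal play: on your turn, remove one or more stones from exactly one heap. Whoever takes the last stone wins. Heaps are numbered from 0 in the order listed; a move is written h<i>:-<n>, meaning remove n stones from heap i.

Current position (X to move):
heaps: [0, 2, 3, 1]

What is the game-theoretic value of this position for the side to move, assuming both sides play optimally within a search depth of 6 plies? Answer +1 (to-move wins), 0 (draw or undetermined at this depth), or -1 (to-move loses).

value((0,2,3,1), X) = -1

p1 X@[(0,2,3,1)]: h1:-1[(0,1,3,1)]-1* h1:-2[(0,0,3,1)]-1 h2:-1[(0,2,2,1)]-1 h2:-2[(0,2,1,1)]-1 h2:-3[(0,2,0,1)]-1 h3:-1[(0,2,3,0)]-1
p2 O@[(0,1,3,1)]: h1:-1[(0,0,3,1)]-1 h2:-1[(0,1,2,1)]-1 h2:-2[(0,1,1,1)]-1 h2:-3[(0,1,0,1)]+1* h3:-1[(0,1,3,0)]-1
p3 X@[(0,1,0,1)]: h1:-1[(0,0,0,1)]-1* h3:-1[(0,1,0,0)]-1
p4 O@[(0,0,0,1)]: h3:-1[(0,0,0,0)]+1*
p5 X@[(0,0,0,0)] terminal -1; root [(0,2,3,1)] d6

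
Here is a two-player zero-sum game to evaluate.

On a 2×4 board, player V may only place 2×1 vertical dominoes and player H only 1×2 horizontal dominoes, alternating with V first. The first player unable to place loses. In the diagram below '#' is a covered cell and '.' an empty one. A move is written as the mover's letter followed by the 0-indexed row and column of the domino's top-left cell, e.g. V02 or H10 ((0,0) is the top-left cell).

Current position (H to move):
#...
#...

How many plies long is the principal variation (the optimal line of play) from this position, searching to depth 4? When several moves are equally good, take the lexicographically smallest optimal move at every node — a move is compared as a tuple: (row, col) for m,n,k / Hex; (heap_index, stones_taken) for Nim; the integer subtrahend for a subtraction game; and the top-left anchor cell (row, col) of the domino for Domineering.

p1 H@[#.../#...]: H01[###./#...]+1* H02[#.##/#...]+1 H11[#.../###.]+1 H12[#.../#.##]+1
p2 V@[###./#...]: V03[####/#..#]-1*
p3 H@[####/#..#]: H11[####/####]+1*
p4 V@[####/####] terminal -1; root [#.../#...] d4

PV length from [#.../#...]: 3 plies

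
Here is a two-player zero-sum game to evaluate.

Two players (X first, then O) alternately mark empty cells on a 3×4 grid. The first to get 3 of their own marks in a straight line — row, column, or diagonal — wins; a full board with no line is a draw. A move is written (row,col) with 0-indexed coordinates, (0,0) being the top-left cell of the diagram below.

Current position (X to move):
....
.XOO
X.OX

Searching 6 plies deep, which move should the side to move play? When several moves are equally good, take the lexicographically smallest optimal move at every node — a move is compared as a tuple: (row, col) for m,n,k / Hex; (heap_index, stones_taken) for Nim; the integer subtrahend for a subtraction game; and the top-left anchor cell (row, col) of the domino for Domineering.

[..../.XOO/X.OX] X move#1: (0,0):-1/X.../.XOO/X.OX, (0,1):-1/.X../.XOO/X.OX, (0,2):+1/..X./.XOO/X.OX*, (0,3):-1/...X/.XOO/X.OX, (1,0):-1/..../XXOO/X.OX, (2,1):-1/..../.XOO/XXOX
[..X./.XOO/X.OX] end (terminal -1, O#2); searched ..../.XOO/X.OX to 6

X's best at [..../.XOO/X.OX]: (0,2)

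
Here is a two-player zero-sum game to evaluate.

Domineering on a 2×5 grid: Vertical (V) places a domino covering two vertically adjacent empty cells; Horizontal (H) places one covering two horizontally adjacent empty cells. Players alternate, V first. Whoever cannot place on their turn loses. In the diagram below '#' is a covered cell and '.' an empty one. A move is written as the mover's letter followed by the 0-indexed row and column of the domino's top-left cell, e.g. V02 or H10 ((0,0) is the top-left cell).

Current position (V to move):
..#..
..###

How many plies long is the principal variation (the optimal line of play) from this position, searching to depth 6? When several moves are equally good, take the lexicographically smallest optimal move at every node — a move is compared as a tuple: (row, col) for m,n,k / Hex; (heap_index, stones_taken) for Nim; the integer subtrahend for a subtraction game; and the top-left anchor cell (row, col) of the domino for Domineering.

p1 V@[..#../..###]: V00[#.#../#.###]+1* V01[.##../.####]+1
p2 H@[#.#../#.###]: H03[#.###/#.###]-1*
p3 V@[#.###/#.###]: V01[#####/#####]+1*
p4 H@[#####/#####] terminal -1; root [..#../..###] d6

PV length from [..#../..###]: 3 plies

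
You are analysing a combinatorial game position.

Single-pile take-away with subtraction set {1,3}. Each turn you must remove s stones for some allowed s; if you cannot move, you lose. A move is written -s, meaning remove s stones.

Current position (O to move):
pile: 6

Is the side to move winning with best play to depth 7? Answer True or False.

p1 O@[6]: -1[5]-1* -3[3]-1
p2 X@[5]: -1[4]+1* -3[2]+1
p3 O@[4]: -1[3]-1* -3[1]-1
p4 X@[3]: -1[2]+1* -3[0]+1
p5 O@[2]: -1[1]-1*
p6 X@[1]: -1[0]+1*
p7 O@[0] terminal -1; root [6] d7

O winning at [6]: False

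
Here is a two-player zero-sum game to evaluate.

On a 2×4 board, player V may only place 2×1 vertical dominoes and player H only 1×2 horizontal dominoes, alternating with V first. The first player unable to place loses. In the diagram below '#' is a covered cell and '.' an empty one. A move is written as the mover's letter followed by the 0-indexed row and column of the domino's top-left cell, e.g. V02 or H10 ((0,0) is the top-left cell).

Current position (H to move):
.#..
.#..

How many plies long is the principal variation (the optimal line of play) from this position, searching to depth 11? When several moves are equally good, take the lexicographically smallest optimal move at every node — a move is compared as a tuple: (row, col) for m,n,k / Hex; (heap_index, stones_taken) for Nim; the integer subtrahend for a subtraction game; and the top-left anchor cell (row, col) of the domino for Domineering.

p1 H@[.#../.#..]: H02[.###/.#..]+1* H12[.#../.###]+1
p2 V@[.###/.#..]: V00[####/##..]-1*
p3 H@[####/##..]: H12[####/####]+1*
p4 V@[####/####] terminal -1; root [.#../.#..] d11

PV length from [.#../.#..]: 3 plies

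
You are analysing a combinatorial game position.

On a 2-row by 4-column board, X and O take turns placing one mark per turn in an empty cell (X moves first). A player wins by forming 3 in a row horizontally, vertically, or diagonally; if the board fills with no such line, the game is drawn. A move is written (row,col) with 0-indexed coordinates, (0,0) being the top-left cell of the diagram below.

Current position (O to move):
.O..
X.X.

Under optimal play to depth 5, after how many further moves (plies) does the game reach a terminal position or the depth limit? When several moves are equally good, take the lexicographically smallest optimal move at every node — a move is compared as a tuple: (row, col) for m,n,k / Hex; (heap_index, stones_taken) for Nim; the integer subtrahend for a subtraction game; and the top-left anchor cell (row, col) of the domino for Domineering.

PV length from [.O../X.X.]: 5 plies

p1 O@[.O../X.X.]: (0,0)[OO../X.X.]-1 (0,2)[.OO./X.X.]-1 (0,3)[.O.O/X.X.]-1 (1,1)[.O../XOX.]+0* (1,3)[.O../X.XO]-1
p2 X@[.O../XOX.]: (0,0)[XO../XOX.]+0* (0,2)[.OX./XOX.]+0 (0,3)[.O.X/XOX.]+0 (1,3)[.O../XOXX]-1
p3 O@[XO../XOX.]: (0,2)[XOO./XOX.]+0* (0,3)[XO.O/XOX.]+0 (1,3)[XO../XOXO]+0
p4 X@[XOO./XOX.]: (0,3)[XOOX/XOX.]+0* (1,3)[XOO./XOXX]-1
p5 O@[XOOX/XOX.]: (1,3)[XOOX/XOXO]+0*
p6 X@[XOOX/XOXO] terminal +0; root [.O../X.X.] d5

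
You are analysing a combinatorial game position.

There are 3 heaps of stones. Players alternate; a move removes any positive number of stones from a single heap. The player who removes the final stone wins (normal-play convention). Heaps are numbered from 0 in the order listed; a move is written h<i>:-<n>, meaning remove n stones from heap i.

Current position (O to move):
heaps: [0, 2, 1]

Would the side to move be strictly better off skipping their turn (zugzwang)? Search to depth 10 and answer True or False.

ply 1, O at (0,2,1) | h1:-1=+1→(0,1,1)*; h1:-2=-1→(0,0,1); h2:-1=-1→(0,2,0)
ply 2, X at (0,1,1) | h1:-1=-1→(0,0,1)*; h2:-1=-1→(0,1,0)
ply 3, O at (0,0,1) | h2:-1=+1→(0,0,0)*
ply 4: (0,0,0) is terminal -1 (X); from (0,2,1) depth 10
pass branch (X moves first from the same position):
  | ply 1, X at (0,2,1) | h1:-1=+1→(0,1,1)*; h1:-2=-1→(0,0,1); h2:-1=-1→(0,2,0)
  | ply 2, O at (0,1,1) | h1:-1=-1→(0,0,1)*; h2:-1=-1→(0,1,0)
  | ply 3, X at (0,0,1) | h2:-1=+1→(0,0,0)*
  | ply 4: (0,0,0) is terminal -1 (O); from (0,2,1) depth 10
O moving scores +1; O passing scores -1

zugzwang((0,2,1), O) = False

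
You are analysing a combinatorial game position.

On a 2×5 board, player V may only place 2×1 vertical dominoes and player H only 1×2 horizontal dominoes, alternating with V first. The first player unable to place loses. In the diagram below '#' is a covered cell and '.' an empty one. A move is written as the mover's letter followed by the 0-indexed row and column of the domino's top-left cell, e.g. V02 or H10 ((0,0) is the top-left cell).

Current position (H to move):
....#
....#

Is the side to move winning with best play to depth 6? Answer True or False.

H winning at [....#/....#]: True

ply 1, H at ....#/....# | H00=-1→##..#/....#; H01=+1→.##.#/....#*; H02=-1→..###/....#; H10=-1→....#/##..#; H11=+1→....#/.##.#; H12=-1→....#/..###
ply 2, V at .##.#/....# | V00=-1→###.#/#...#*; V03=-1→.####/...##
ply 3, H at ###.#/#...# | H11=-1→###.#/###.#; H12=+1→###.#/#.###*
ply 4: ###.#/#.### is terminal -1 (V); from ....#/....# depth 6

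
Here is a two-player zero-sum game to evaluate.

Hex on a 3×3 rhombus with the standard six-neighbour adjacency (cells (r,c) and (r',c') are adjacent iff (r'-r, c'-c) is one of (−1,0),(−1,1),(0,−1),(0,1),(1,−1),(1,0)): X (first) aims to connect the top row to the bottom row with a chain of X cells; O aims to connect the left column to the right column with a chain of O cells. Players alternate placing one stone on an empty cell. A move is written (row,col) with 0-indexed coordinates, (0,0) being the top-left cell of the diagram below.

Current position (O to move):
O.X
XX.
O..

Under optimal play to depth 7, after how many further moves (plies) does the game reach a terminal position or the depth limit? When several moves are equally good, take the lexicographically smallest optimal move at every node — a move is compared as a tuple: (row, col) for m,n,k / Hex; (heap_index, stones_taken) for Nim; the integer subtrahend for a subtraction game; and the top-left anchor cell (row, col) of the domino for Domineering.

PV length from [O.X/XX./O..]: 3 plies

p1 O@[O.X/XX./O..]: (0,1)[OOX/XX./O..]-1 (1,2)[O.X/XXO/O..]-1 (2,1)[O.X/XX./OO.]+1* (2,2)[O.X/XX./O.O]-1
p2 X@[O.X/XX./OO.]: (0,1)[OXX/XX./OO.]-1* (1,2)[O.X/XXX/OO.]-1 (2,2)[O.X/XX./OOX]-1
p3 O@[OXX/XX./OO.]: (1,2)[OXX/XXO/OO.]+1* (2,2)[OXX/XX./OOO]+1
p4 X@[OXX/XXO/OO.] terminal -1; root [O.X/XX./O..] d7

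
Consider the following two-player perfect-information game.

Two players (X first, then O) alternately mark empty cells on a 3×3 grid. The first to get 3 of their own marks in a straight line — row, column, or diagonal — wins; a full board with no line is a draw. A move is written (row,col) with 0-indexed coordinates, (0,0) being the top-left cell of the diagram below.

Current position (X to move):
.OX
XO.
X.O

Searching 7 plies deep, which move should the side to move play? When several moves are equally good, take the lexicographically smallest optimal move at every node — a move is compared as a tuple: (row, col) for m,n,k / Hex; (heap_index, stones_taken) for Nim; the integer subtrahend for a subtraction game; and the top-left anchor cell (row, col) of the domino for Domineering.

X's best at [.OX/XO./X.O]: (0,0)

p1 X@[.OX/XO./X.O]: (0,0)[XOX/XO./X.O]+1* (1,2)[.OX/XOX/X.O]-1 (2,1)[.OX/XO./XXO]-1
p2 O@[XOX/XO./X.O] terminal -1; root [.OX/XO./X.O] d7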